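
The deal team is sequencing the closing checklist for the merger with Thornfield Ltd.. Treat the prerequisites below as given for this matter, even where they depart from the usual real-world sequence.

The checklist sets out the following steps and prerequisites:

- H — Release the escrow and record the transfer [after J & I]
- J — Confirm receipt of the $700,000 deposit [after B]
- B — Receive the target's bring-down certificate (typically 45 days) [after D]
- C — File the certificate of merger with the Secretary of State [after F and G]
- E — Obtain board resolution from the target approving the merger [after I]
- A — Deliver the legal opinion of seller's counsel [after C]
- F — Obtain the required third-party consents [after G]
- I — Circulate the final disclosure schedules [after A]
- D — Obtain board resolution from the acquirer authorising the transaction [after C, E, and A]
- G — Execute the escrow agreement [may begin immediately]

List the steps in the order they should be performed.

G, F, C, A, I, E, D, B, J, H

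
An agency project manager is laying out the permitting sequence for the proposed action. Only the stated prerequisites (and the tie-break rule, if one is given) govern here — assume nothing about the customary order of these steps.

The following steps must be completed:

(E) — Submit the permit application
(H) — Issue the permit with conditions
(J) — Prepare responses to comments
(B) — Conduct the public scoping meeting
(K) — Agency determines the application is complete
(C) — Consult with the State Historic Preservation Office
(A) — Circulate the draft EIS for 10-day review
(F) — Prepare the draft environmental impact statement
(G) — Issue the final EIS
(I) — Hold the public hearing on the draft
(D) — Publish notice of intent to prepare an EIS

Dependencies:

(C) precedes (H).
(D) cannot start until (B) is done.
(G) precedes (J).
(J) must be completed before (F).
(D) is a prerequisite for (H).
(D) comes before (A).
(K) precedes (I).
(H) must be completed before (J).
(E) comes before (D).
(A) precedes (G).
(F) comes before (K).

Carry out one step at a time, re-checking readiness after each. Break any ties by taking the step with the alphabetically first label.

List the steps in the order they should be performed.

(B), (C), (E), (D), (A), (G), (H), (J), (F), (K), (I)

(B), (C) and (E) have no prerequisites; (B) has the earlier label, so (B) is first.
Now (C) and (E) have their prerequisites met. (C) has the earlier label, so (C) next.
That leaves (E) as the only ready step → (E).
(D) needed (B) and (E), now all done → (D).
Ready: (A) and (H). (A) has the earlier label → (A).
(G) and (H) are both available; (G) has the earlier label → (G).
(H) needed (C) and (D), now all done → (H).
(J) needed (G) and (H), now all done → (J).
That leaves (F) as the only ready step → (F).
(K) is the only step now ready → (K).
(I) needed (K), now all done → (I).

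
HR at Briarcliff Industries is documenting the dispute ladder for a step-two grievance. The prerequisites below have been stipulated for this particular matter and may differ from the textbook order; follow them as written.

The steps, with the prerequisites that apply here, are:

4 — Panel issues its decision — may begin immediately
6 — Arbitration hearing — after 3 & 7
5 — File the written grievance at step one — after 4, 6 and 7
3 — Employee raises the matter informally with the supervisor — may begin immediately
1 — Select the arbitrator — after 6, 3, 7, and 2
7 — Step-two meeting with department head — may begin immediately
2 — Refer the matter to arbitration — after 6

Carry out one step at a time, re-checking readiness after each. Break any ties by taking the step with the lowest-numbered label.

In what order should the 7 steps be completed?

3, 4, 7, 6, 2, 1, 5

3, 4 and 7 have no prerequisites; 3 has the earlier label, so 3 is first.
Now 4 and 7 have their prerequisites met. 4 has the earlier label, so 4 next.
7 is the only step now ready → 7.
6 needed 3 and 7, now all done → 6.
Now 2 and 5 have their prerequisites met. 2 has the earlier label, so 2 next.
1 now also ready, so the ready set is {1, 5}; 1 has the earlier label → 1.
That leaves 5 as the only ready step → 5.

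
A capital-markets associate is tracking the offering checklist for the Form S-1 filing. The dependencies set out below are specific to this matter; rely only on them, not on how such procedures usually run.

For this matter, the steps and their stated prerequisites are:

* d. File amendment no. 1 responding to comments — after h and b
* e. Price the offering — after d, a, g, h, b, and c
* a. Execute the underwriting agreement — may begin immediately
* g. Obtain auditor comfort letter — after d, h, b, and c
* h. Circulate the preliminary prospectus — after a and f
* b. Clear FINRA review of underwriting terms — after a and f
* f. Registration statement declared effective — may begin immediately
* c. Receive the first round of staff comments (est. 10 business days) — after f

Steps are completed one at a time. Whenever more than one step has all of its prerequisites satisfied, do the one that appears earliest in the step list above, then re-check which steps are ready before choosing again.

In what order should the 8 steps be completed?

a, f, h, b, d, c, g, e

Nothing is required for a and f. a is listed earlier → a first.
That leaves f as the only ready step → f.
Now h, b and c have their prerequisites met. h is listed earlier, so h next.
Ready: b and c. b is listed earlier → b.
Now d and c have their prerequisites met. d is listed earlier, so d next.
Next only c has its prerequisites met → c.
g is the only step now ready → g.
Next only e has its prerequisites met → e.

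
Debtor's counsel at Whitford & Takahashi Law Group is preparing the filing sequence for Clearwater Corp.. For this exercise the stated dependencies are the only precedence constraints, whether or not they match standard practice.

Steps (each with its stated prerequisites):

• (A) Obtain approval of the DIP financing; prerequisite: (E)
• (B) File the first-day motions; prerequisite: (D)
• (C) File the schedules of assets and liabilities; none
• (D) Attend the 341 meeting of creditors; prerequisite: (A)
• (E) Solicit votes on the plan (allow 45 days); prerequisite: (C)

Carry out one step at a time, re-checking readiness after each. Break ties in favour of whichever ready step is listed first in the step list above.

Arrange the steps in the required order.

(C), (E), (A), (D), (B)

(C) is the only step with nothing outstanding, so it goes first.
(E) is the only step now ready → (E).
(A) is the only step now ready → (A).
(D) needed (A), now all done → (D).
(B) needed (D), now all done → (B).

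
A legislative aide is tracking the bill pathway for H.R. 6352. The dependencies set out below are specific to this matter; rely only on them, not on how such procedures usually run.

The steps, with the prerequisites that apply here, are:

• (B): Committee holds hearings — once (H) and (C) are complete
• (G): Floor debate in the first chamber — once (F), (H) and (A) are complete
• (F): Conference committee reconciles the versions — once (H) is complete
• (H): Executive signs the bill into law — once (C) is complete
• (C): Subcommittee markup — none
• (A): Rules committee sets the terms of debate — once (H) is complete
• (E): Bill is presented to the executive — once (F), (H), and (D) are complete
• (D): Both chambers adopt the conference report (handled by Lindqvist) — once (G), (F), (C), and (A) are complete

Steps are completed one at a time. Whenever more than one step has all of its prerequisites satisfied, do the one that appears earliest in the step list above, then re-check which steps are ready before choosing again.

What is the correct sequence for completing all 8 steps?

(C), (H), (B), (F), (A), (G), (D), (E)

(C) is the only step with nothing outstanding, so it goes first.
Next only (H) has its prerequisites met → (H).
Now (B), (F) and (A) have their prerequisites met. (B) is listed earlier, so (B) next.
Now (F) and (A) have their prerequisites met. (F) is listed earlier, so (F) next.
(A) is the only step now ready → (A).
Next only (G) has its prerequisites met → (G).
Next only (D) has its prerequisites met → (D).
That leaves (E) as the only ready step → (E).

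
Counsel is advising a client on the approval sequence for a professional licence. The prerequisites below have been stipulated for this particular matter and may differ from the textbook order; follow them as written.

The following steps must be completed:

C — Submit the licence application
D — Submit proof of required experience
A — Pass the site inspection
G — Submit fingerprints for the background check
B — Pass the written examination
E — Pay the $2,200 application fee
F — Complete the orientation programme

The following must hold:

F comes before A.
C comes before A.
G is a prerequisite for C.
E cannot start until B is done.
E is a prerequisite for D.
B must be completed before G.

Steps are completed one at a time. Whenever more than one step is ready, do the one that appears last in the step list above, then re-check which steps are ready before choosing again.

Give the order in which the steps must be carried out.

F and B have no prerequisites; F is listed later, so F is first.
Next only B has its prerequisites met → B.
E and G are both available; E is listed later → E.
G and D are both available; G is listed later → G.
C now also ready, so the ready set is {D, C}; D is listed later → D.
Next only C has its prerequisites met → C.
That leaves A as the only ready step → A.

F → B → E → G → D → C → A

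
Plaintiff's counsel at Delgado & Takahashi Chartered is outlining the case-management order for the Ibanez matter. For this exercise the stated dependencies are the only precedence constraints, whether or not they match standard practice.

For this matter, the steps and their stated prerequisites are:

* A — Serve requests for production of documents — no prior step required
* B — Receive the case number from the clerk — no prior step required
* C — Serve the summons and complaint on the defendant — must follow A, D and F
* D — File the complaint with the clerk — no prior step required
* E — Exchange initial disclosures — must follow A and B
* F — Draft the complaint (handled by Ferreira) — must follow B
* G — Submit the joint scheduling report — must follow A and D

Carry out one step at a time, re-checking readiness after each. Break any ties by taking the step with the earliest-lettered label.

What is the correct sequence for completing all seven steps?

A B D E F C G

A, B and D have no prerequisites; A has the earlier label, so A is first.
B and D are both available; B has the earlier label → B.
D, E and F are all available; D has the earlier label → D.
G now also ready, so the ready set is {E, F, G}; E has the earlier label → E.
Ready: F and G. F has the earlier label → F.
C now also ready, so the ready set is {C, G}; C has the earlier label → C.
G needed A and D, now all done → G.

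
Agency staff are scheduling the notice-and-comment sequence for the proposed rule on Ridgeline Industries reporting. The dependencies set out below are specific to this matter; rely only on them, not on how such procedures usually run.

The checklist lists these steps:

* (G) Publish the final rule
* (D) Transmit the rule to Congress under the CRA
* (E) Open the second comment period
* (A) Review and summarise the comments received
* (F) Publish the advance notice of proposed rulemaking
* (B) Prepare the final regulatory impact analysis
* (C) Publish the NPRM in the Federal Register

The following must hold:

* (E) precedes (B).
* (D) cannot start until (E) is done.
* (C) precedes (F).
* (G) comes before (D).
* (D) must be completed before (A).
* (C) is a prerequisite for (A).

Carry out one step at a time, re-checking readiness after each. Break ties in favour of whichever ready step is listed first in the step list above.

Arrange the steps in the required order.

(G) (E) (D) (B) (C) (A) (F)

(G), (E) and (C) have no prerequisites; (G) is listed earlier, so (G) is first.
(E) and (C) are both available; (E) is listed earlier → (E).
Ready: (D), (B) and (C). (D) is listed earlier → (D).
Now (B) and (C) have their prerequisites met. (B) is listed earlier, so (B) next.
That leaves (C) as the only ready step → (C).
Now (A) and (F) have their prerequisites met. (A) is listed earlier, so (A) next.
Next only (F) has its prerequisites met → (F).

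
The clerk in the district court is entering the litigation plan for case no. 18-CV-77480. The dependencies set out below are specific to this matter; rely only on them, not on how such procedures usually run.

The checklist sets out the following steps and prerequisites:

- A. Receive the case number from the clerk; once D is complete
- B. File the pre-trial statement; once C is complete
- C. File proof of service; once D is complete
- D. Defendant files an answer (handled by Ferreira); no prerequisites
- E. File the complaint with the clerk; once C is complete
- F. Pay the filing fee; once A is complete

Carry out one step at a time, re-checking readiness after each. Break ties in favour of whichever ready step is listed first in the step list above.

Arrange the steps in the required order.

Only D has no prerequisites, so it is first.
Ready: A and C. A is listed earlier → A.
F now also ready, so the ready set is {C, F}; C is listed earlier → C.
B, E and F are all available; B is listed earlier → B.
Now E and F have their prerequisites met. E is listed earlier, so E next.
F is the only step now ready → F.

D A C B E F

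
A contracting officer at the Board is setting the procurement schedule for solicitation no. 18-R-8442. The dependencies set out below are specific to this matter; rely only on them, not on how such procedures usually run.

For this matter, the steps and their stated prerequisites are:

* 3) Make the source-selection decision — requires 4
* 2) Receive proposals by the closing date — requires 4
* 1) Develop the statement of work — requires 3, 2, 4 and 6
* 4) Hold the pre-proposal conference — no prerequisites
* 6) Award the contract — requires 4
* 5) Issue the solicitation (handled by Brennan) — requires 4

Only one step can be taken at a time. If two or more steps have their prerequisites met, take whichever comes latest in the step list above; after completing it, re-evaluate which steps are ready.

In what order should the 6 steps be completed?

Only 4 has no prerequisites, so it is first.
Ready: 5, 6, 2 and 3. 5 is listed later → 5.
6, 2 and 3 are all available; 6 is listed later → 6.
Ready: 2 and 3. 2 is listed later → 2.
3 needed 4, now all done → 3.
1 needed 6, 4, 2 and 3, now all done → 1.

4, 5, 6, 2, 3, 1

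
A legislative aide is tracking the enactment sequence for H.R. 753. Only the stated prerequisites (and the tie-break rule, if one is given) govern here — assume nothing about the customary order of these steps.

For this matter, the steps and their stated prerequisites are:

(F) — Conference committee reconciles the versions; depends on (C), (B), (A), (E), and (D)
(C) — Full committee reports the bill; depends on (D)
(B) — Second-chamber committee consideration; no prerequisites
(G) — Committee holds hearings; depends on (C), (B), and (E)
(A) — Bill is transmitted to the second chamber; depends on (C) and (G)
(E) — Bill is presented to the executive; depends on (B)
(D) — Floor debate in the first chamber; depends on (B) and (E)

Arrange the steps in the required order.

(B) is the only step with nothing outstanding, so it goes first.
That leaves (E) as the only ready step → (E).
(D) is the only step now ready → (D).
(C) needed (D), now all done → (C).
(G) needed (C), (B) and (E), now all done → (G).
Next only (A) has its prerequisites met → (A).
(F) needed (C), (B), (A), (E) and (D), now all done → (F).

(B) (E) (D) (C) (G) (A) (F)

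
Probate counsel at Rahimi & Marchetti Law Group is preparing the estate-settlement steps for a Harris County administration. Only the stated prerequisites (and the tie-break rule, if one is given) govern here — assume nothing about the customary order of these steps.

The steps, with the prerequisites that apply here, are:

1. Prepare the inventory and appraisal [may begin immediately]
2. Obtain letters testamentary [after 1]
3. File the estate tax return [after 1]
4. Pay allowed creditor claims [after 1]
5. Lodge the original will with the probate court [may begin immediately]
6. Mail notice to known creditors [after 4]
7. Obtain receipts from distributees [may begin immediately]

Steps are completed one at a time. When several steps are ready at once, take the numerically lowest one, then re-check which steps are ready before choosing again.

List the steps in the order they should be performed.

Nothing is required for 1, 5 and 7. 1 has the earlier label → 1 first.
Ready: 2, 3, 4, 5 and 7. 2 has the earlier label → 2.
Ready: 3, 4, 5 and 7. 3 has the earlier label → 3.
Now 4, 5 and 7 have their prerequisites met. 4 has the earlier label, so 4 next.
6 now also ready, so the ready set is {5, 6, 7}; 5 has the earlier label → 5.
Now 6 and 7 have their prerequisites met. 6 has the earlier label, so 6 next.
7 is the only step now ready → 7.

1 2 3 4 5 6 7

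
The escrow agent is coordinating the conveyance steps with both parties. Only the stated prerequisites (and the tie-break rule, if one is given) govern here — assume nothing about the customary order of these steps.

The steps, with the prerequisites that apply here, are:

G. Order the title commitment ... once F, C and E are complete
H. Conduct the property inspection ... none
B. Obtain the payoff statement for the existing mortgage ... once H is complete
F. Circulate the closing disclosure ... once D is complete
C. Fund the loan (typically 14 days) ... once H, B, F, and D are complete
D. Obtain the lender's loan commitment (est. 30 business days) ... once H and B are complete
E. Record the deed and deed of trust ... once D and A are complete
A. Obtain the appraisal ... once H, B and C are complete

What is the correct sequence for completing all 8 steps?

H is the only step with nothing outstanding, so it goes first.
B needed H, now all done → B.
That leaves D as the only ready step → D.
F needed D, now all done → F.
C needed H, B, F and D, now all done → C.
A needed H, B and C, now all done → A.
E needed D and A, now all done → E.
That leaves G as the only ready step → G.

H, B, D, F, C, A, E, G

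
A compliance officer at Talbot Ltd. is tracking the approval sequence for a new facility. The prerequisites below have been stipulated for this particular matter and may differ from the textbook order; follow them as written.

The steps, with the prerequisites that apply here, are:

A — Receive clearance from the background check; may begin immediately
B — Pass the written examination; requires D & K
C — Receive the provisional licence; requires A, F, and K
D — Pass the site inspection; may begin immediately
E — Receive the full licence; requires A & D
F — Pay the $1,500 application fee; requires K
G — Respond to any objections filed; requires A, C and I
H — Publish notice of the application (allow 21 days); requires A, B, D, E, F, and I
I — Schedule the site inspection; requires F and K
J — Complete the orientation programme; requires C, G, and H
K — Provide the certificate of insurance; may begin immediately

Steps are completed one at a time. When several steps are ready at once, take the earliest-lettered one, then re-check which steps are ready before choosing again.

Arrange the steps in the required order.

A, D and K have no prerequisites; A has the earlier label, so A is first.
Now D and K have their prerequisites met. D has the earlier label, so D next.
E and K are both available; E has the earlier label → E.
K is the only step now ready → K.
Now B and F have their prerequisites met. B has the earlier label, so B next.
F needed K, now all done → F.
C and I are both available; C has the earlier label → C.
I needed F and K, now all done → I.
Ready: G and H. G has the earlier label → G.
H needed A, B, D, E, F and I, now all done → H.
Next only J has its prerequisites met → J.

A D E K B F C I G H J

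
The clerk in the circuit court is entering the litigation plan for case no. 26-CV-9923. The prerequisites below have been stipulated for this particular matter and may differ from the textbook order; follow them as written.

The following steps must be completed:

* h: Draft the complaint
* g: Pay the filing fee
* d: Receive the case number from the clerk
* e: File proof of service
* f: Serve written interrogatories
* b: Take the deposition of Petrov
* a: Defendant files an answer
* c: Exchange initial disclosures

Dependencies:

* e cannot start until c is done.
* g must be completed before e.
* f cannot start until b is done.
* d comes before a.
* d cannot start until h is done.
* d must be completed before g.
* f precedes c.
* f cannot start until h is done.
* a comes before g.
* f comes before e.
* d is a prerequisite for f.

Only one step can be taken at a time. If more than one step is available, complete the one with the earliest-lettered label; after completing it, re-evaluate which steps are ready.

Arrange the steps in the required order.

b h d a f c g e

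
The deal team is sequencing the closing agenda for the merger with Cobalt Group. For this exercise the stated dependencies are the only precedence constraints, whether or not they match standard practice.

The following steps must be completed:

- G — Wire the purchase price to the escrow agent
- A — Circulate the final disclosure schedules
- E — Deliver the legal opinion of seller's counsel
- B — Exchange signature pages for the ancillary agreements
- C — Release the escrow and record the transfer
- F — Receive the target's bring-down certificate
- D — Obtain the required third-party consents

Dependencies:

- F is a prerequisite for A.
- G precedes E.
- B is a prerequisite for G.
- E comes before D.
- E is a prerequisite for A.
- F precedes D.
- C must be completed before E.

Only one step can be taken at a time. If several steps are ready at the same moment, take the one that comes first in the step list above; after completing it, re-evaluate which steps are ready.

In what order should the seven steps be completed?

B, G, C, E, F, A, D

Nothing is required for B, C and F. B is listed earlier → B first.
Ready: G, C and F. G is listed earlier → G.
Ready: C and F. C is listed earlier → C.
E and F are both available; E is listed earlier → E.
That leaves F as the only ready step → F.
Now A and D have their prerequisites met. A is listed earlier, so A next.
D needed E and F, now all done → D.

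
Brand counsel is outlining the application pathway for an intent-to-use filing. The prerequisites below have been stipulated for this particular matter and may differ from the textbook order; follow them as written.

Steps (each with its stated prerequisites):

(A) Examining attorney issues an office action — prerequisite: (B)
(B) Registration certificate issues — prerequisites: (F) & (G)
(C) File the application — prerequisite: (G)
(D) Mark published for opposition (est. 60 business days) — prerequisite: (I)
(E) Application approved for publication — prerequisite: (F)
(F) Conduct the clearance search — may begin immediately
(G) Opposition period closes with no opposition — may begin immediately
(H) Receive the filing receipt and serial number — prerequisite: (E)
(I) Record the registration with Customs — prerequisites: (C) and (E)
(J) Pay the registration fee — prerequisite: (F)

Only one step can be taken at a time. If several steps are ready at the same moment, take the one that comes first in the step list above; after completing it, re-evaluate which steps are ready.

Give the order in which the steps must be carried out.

(F) → (E) → (G) → (B) → (A) → (C) → (H) → (I) → (D) → (J)

Nothing is required for (F) and (G). (F) is listed earlier → (F) first.
(E) and (J) now also ready, so the ready set is {(E), (G), (J)}; (E) is listed earlier → (E).
Ready: (G), (H) and (J). (G) is listed earlier → (G).
(B) and (C) now also ready, so the ready set is {(B), (C), (H), (J)}; (B) is listed earlier → (B).
Now (A), (C), (H) and (J) have their prerequisites met. (A) is listed earlier, so (A) next.
Now (C), (H) and (J) have their prerequisites met. (C) is listed earlier, so (C) next.
(I) now also ready, so the ready set is {(H), (I), (J)}; (H) is listed earlier → (H).
(I) and (J) are both available; (I) is listed earlier → (I).
(D) now also ready, so the ready set is {(D), (J)}; (D) is listed earlier → (D).
(J) needed (F), now all done → (J).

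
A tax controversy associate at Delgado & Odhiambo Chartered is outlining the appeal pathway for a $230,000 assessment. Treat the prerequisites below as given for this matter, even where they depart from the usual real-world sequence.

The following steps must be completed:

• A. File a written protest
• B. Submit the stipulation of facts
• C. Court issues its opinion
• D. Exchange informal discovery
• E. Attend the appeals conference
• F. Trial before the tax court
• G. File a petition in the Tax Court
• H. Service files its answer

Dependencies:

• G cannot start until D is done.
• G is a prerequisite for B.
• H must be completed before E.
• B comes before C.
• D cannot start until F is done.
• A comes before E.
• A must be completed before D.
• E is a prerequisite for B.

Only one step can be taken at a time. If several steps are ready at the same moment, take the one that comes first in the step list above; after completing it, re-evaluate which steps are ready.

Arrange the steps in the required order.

A, F, D, G, H, E, B, C

Nothing is required for A, F and H. A is listed earlier → A first.
Now F and H have their prerequisites met. F is listed earlier, so F next.
D and H are both available; D is listed earlier → D.
G and H are both available; G is listed earlier → G.
H is the only step now ready → H.
E needed A and H, now all done → E.
B needed E and G, now all done → B.
Next only C has its prerequisites met → C.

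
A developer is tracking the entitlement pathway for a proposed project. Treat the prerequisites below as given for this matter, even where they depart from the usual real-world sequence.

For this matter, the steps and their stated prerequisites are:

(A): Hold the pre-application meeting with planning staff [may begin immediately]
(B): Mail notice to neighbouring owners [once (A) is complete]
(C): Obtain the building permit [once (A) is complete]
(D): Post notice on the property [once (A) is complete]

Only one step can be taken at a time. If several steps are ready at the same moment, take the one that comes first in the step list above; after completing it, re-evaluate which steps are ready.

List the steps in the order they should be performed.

(A) is the only step with nothing outstanding, so it goes first.
Ready: (B), (C) and (D). (B) is listed earlier → (B).
Now (C) and (D) have their prerequisites met. (C) is listed earlier, so (C) next.
(D) needed (A), now all done → (D).

(A) → (B) → (C) → (D)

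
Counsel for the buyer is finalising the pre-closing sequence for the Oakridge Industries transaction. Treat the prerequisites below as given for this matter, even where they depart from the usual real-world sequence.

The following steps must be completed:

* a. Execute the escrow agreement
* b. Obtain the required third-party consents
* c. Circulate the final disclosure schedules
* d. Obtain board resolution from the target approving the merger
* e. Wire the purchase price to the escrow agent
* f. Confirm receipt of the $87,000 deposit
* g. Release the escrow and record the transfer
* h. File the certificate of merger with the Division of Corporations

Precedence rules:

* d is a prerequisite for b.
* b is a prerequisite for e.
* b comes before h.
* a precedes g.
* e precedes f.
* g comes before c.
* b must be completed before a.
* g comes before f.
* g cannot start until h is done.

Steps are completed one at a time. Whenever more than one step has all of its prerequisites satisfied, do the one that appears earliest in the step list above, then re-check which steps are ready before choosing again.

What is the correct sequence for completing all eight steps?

d b a e h g c f

Only d has no prerequisites, so it is first.
Next only b has its prerequisites met → b.
Ready: a, e and h. a is listed earlier → a.
Ready: e and h. e is listed earlier → e.
That leaves h as the only ready step → h.
g needed a and h, now all done → g.
c and f are both available; c is listed earlier → c.
f is the only step now ready → f.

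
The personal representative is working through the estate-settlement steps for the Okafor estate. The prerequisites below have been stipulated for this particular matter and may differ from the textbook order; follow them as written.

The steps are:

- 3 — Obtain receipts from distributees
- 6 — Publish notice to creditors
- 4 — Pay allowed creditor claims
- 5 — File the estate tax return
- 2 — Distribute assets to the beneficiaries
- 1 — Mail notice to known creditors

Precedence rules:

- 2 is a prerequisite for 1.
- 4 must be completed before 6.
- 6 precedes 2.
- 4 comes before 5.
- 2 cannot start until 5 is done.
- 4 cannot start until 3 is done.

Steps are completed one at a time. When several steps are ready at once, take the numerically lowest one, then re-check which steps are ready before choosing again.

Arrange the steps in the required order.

3 is the only step with nothing outstanding, so it goes first.
That leaves 4 as the only ready step → 4.
5 and 6 are both available; 5 has the earlier label → 5.
6 is the only step now ready → 6.
That leaves 2 as the only ready step → 2.
That leaves 1 as the only ready step → 1.

3 → 4 → 5 → 6 → 2 → 1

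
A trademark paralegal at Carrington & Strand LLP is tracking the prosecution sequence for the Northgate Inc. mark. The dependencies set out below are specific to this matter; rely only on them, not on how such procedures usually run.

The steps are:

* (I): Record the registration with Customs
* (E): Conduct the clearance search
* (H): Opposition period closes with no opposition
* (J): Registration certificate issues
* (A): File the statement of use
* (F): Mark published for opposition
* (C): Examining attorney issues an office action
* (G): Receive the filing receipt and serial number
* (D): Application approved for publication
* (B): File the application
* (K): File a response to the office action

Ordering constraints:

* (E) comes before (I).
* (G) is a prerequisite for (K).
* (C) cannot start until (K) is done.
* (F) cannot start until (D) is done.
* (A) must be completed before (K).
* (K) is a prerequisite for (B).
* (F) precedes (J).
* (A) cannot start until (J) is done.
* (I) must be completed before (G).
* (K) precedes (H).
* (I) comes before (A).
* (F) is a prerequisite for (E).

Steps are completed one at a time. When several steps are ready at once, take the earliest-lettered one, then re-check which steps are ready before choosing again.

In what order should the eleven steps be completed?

(D), (F), (E), (I), (G), (J), (A), (K), (B), (C), (H)

(D) has no prerequisites → (D) first.
Next only (F) has its prerequisites met → (F).
(E) and (J) are both available; (E) has the earlier label → (E).
Now (I) and (J) have their prerequisites met. (I) has the earlier label, so (I) next.
(G) now also ready, so the ready set is {(G), (J)}; (G) has the earlier label → (G).
That leaves (J) as the only ready step → (J).
(A) is the only step now ready → (A).
(K) needed (A) and (G), now all done → (K).
(B), (C) and (H) are all available; (B) has the earlier label → (B).
Ready: (C) and (H). (C) has the earlier label → (C).
(H) is the only step now ready → (H).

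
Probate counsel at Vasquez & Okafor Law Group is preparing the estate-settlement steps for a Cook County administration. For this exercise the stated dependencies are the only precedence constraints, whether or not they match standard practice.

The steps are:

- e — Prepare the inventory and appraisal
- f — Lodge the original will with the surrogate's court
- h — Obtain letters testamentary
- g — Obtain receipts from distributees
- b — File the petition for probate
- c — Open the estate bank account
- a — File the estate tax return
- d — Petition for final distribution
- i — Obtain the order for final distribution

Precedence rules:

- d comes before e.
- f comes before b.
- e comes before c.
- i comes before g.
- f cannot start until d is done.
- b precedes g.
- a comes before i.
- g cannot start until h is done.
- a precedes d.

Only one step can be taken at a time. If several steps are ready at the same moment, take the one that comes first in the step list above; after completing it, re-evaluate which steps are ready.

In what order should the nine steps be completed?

h, a, d, e, f, b, c, i, g

h and a have no prerequisites; h is listed earlier, so h is first.
Next only a has its prerequisites met → a.
Now d and i have their prerequisites met. d is listed earlier, so d next.
e, f and i are all available; e is listed earlier → e.
c now also ready, so the ready set is {f, c, i}; f is listed earlier → f.
b now also ready, so the ready set is {b, c, i}; b is listed earlier → b.
c and i are both available; c is listed earlier → c.
That leaves i as the only ready step → i.
g needed h, b and i, now all done → g.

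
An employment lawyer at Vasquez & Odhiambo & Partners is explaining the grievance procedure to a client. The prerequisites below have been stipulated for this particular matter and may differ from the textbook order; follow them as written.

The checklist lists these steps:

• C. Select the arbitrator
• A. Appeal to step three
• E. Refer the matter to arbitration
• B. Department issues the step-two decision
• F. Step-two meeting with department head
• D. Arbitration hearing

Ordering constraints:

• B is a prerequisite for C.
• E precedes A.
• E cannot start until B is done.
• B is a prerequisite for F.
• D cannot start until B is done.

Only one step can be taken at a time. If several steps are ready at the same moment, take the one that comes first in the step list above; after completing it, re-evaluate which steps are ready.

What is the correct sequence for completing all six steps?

B → C → E → A → F → D

Only B has no prerequisites, so it is first.
C, E, F and D are all available; C is listed earlier → C.
E, F and D are all available; E is listed earlier → E.
A now also ready, so the ready set is {A, F, D}; A is listed earlier → A.
Now F and D have their prerequisites met. F is listed earlier, so F next.
D is the only step now ready → D.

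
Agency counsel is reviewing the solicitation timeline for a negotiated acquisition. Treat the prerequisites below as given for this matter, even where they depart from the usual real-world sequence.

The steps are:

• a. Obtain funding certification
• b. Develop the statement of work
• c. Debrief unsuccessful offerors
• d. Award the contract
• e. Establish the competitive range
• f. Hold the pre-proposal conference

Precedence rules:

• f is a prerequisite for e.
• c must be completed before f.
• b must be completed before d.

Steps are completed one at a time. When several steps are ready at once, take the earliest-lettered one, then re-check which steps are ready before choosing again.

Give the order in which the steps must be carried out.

a b c d f e

a, b and c have no prerequisites; a has the earlier label, so a is first.
Ready: b and c. b has the earlier label → b.
Ready: c and d. c has the earlier label → c.
Ready: d and f. d has the earlier label → d.
f needed c, now all done → f.
Next only e has its prerequisites met → e.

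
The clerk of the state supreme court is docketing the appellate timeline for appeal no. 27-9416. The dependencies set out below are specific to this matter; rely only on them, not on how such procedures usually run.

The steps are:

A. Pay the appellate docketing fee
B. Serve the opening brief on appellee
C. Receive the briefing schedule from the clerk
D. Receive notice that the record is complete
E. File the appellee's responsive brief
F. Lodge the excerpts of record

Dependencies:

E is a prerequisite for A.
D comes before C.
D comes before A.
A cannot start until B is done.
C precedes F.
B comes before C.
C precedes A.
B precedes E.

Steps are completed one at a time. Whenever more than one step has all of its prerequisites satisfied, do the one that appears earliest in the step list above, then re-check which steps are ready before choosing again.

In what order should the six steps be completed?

B → D → C → E → A → F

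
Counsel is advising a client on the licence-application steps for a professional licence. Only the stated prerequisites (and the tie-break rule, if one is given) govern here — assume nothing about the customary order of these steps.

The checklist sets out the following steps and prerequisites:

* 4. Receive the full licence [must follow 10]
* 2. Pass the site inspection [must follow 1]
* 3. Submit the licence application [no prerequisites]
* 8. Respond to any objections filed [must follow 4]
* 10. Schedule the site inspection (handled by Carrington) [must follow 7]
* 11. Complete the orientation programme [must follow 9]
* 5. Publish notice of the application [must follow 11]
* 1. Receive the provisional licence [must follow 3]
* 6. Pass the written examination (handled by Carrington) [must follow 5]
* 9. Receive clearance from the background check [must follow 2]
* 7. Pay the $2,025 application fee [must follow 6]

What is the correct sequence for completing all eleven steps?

3 → 1 → 2 → 9 → 11 → 5 → 6 → 7 → 10 → 4 → 8

Only 3 has no prerequisites, so it is first.
1 needed 3, now all done → 1.
2 is the only step now ready → 2.
9 needed 2, now all done → 9.
11 needed 9, now all done → 11.
5 needed 11, now all done → 5.
Next only 6 has its prerequisites met → 6.
That leaves 7 as the only ready step → 7.
10 is the only step now ready → 10.
That leaves 4 as the only ready step → 4.
That leaves 8 as the only ready step → 8.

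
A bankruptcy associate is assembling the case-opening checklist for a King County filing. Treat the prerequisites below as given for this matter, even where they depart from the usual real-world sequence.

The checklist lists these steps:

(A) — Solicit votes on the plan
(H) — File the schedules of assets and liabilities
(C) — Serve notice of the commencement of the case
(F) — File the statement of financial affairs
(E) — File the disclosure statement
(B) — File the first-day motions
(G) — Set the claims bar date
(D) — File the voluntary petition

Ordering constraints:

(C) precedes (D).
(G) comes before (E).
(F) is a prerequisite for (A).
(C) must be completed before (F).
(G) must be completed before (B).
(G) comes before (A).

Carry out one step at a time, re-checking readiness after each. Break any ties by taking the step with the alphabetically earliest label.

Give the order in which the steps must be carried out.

(C) → (D) → (F) → (G) → (A) → (B) → (E) → (H)

Nothing is required for (C), (G) and (H). (C) has the earlier label → (C) first.
(D) and (F) now also ready, so the ready set is {(D), (F), (G), (H)}; (D) has the earlier label → (D).
Now (F), (G) and (H) have their prerequisites met. (F) has the earlier label, so (F) next.
Now (G) and (H) have their prerequisites met. (G) has the earlier label, so (G) next.
(A), (B), (E) and (H) are all available; (A) has the earlier label → (A).
Now (B), (E) and (H) have their prerequisites met. (B) has the earlier label, so (B) next.
(E) and (H) are both available; (E) has the earlier label → (E).
That leaves (H) as the only ready step → (H).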